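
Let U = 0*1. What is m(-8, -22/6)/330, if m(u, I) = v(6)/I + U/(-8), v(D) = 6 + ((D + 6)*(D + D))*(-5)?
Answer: 357/605 ≈ 0.59008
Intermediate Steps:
U = 0
v(D) = 6 - 10*D*(6 + D) (v(D) = 6 + ((6 + D)*(2*D))*(-5) = 6 + (2*D*(6 + D))*(-5) = 6 - 10*D*(6 + D))
m(u, I) = -714/I (m(u, I) = (6 - 60*6 - 10*6²)/I + 0/(-8) = (6 - 360 - 10*36)/I + 0*(-⅛) = (6 - 360 - 360)/I + 0 = -714/I + 0 = -714/I)
m(-8, -22/6)/330 = -714/((-22/6))/330 = -714/((-22*⅙))*(1/330) = -714/(-11/3)*(1/330) = -714*(-3/11)*(1/330) = (2142/11)*(1/330) = 357/605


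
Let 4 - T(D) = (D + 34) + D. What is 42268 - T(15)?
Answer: 42328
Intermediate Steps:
T(D) = -30 - 2*D (T(D) = 4 - ((D + 34) + D) = 4 - ((34 + D) + D) = 4 - (34 + 2*D) = 4 + (-34 - 2*D) = -30 - 2*D)
42268 - T(15) = 42268 - (-30 - 2*15) = 42268 - (-30 - 30) = 42268 - 1*(-60) = 42268 + 60 = 42328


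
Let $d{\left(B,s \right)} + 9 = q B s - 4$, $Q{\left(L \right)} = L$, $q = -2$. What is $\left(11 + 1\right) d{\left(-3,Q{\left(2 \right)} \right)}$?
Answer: $-12$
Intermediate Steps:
$d{\left(B,s \right)} = -13 - 2 B s$ ($d{\left(B,s \right)} = -9 + \left(- 2 B s - 4\right) = -9 - \left(4 + 2 B s\right) = -13 - 2 B s$)
$\left(11 + 1\right) d{\left(-3,Q{\left(2 \right)} \right)} = \left(11 + 1\right) \left(-13 - \left(-6\right) 2\right) = 12 \left(-13 + 12\right) = 12 \left(-1\right) = -12$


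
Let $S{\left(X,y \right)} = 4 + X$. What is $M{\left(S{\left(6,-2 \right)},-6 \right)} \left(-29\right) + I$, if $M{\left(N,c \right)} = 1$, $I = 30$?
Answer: $1$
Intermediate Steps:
$M{\left(S{\left(6,-2 \right)},-6 \right)} \left(-29\right) + I = 1 \left(-29\right) + 30 = -29 + 30 = 1$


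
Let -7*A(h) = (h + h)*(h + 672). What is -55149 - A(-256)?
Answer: -599035/7 ≈ -85576.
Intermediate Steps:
A(h) = -2*h*(672 + h)/7 (A(h) = -(h + h)*(h + 672)/7 = -2*h*(672 + h)/7)
-55149 - A(-256) = -55149 - (-2)*(-256)*(672 - 256)/7 = -55149 - (-2)*(-256)*416/7 = -55149 - 1*212992/7 = -55149 - 212992/7 = -599035/7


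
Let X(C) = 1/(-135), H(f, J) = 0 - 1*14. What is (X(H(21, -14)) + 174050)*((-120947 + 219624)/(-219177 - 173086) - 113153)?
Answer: -115880310964437676/5883945 ≈ -1.9694e+10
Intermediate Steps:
H(f, J) = -14 (H(f, J) = 0 - 14 = -14)
X(C) = -1/135
(X(H(21, -14)) + 174050)*((-120947 + 219624)/(-219177 - 173086) - 113153) = (-1/135 + 174050)*((-120947 + 219624)/(-219177 - 173086) - 113153) = 23496749*(98677/(-392263) - 113153)/135 = 23496749*(98677*(-1/392263) - 113153)/135 = 23496749*(-98677/392263 - 113153)/135 = (23496749/135)*(-44385833916/392263) = -115880310964437676/5883945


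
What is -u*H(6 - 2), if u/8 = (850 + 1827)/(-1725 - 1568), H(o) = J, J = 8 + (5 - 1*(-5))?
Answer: 385488/3293 ≈ 117.06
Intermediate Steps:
J = 18 (J = 8 + (5 + 5) = 8 + 10 = 18)
H(o) = 18
u = -21416/3293 (u = 8*((850 + 1827)/(-1725 - 1568)) = 8*(2677/(-3293)) = 8*(2677*(-1/3293)) = 8*(-2677/3293) = -21416/3293 ≈ -6.5035)
-u*H(6 - 2) = -(-21416)*18/3293 = -1*(-385488/3293) = 385488/3293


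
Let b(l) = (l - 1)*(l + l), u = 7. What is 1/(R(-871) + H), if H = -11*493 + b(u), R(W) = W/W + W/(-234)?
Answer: -18/96017 ≈ -0.00018747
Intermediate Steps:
R(W) = 1 - W/234 (R(W) = 1 + W*(-1/234) = 1 - W/234)
b(l) = 2*l*(-1 + l) (b(l) = (-1 + l)*(2*l) = 2*l*(-1 + l))
H = -5339 (H = -11*493 + 2*7*(-1 + 7) = -5423 + 2*7*6 = -5423 + 84 = -5339)
1/(R(-871) + H) = 1/((1 - 1/234*(-871)) - 5339) = 1/((1 + 67/18) - 5339) = 1/(85/18 - 5339) = 1/(-96017/18) = -18/96017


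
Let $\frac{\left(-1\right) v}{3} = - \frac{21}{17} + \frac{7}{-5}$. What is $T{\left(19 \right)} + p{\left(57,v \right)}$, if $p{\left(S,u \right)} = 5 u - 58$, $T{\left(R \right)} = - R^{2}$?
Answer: $- \frac{6451}{17} \approx -379.47$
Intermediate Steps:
$v = \frac{672}{85}$ ($v = - 3 \left(- \frac{21}{17} + \frac{7}{-5}\right) = - 3 \left(\left(-21\right) \frac{1}{17} + 7 \left(- \frac{1}{5}\right)\right) = - 3 \left(- \frac{21}{17} - \frac{7}{5}\right) = \left(-3\right) \left(- \frac{224}{85}\right) = \frac{672}{85} \approx 7.9059$)
$p{\left(S,u \right)} = -58 + 5 u$
$T{\left(19 \right)} + p{\left(57,v \right)} = - 19^{2} + \left(-58 + 5 \cdot \frac{672}{85}\right) = \left(-1\right) 361 + \left(-58 + \frac{672}{17}\right) = -361 - \frac{314}{17} = - \frac{6451}{17}$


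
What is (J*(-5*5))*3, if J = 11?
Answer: -825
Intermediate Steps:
(J*(-5*5))*3 = (11*(-5*5))*3 = (11*(-25))*3 = -275*3 = -825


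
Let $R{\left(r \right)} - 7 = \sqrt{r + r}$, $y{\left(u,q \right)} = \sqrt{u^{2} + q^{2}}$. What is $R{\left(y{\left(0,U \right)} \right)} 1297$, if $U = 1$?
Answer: $9079 + 1297 \sqrt{2} \approx 10913.0$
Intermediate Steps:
$y{\left(u,q \right)} = \sqrt{q^{2} + u^{2}}$
$R{\left(r \right)} = 7 + \sqrt{2} \sqrt{r}$ ($R{\left(r \right)} = 7 + \sqrt{r + r} = 7 + \sqrt{2 r} = 7 + \sqrt{2} \sqrt{r}$)
$R{\left(y{\left(0,U \right)} \right)} 1297 = \left(7 + \sqrt{2} \sqrt{\sqrt{1^{2} + 0^{2}}}\right) 1297 = \left(7 + \sqrt{2} \sqrt{\sqrt{1 + 0}}\right) 1297 = \left(7 + \sqrt{2} \sqrt{\sqrt{1}}\right) 1297 = \left(7 + \sqrt{2} \sqrt{1}\right) 1297 = \left(7 + \sqrt{2} \cdot 1\right) 1297 = \left(7 + \sqrt{2}\right) 1297 = 9079 + 1297 \sqrt{2}$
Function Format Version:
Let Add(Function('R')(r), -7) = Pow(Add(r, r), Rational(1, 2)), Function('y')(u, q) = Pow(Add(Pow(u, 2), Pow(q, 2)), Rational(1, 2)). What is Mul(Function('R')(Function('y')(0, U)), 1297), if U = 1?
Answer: Add(9079, Mul(1297, Pow(2, Rational(1, 2)))) ≈ 10913.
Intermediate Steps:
Function('y')(u, q) = Pow(Add(Pow(q, 2), Pow(u, 2)), Rational(1, 2))
Function('R')(r) = Add(7, Mul(Pow(2, Rational(1, 2)), Pow(r, Rational(1, 2)))) (Function('R')(r) = Add(7, Pow(Add(r, r), Rational(1, 2))) = Add(7, Pow(Mul(2, r), Rational(1, 2))) = Add(7, Mul(Pow(2, Rational(1, 2)), Pow(r, Rational(1, 2)))))
Mul(Function('R')(Function('y')(0, U)), 1297) = Mul(Add(7, Mul(Pow(2, Rational(1, 2)), Pow(Pow(Add(Pow(1, 2), Pow(0, 2)), Rational(1, 2)), Rational(1, 2)))), 1297) = Mul(Add(7, Mul(Pow(2, Rational(1, 2)), Pow(Pow(Add(1, 0), Rational(1, 2)), Rational(1, 2)))), 1297) = Mul(Add(7, Mul(Pow(2, Rational(1, 2)), Pow(Pow(1, Rational(1, 2)), Rational(1, 2)))), 1297) = Mul(Add(7, Mul(Pow(2, Rational(1, 2)), Pow(1, Rational(1, 2)))), 1297) = Mul(Add(7, Mul(Pow(2, Rational(1, 2)), 1)), 1297) = Mul(Add(7, Pow(2, Rational(1, 2))), 1297) = Add(9079, Mul(1297, Pow(2, Rational(1, 2))))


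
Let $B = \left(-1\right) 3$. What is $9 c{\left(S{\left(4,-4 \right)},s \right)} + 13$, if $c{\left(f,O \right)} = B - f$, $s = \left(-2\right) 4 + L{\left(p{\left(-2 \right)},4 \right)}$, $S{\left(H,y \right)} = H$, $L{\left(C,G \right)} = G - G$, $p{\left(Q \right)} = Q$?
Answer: $-50$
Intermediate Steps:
$L{\left(C,G \right)} = 0$
$B = -3$
$s = -8$ ($s = \left(-2\right) 4 + 0 = -8 + 0 = -8$)
$c{\left(f,O \right)} = -3 - f$
$9 c{\left(S{\left(4,-4 \right)},s \right)} + 13 = 9 \left(-3 - 4\right) + 13 = 9 \left(-7\right) + 13 = -63 + 13 = -50$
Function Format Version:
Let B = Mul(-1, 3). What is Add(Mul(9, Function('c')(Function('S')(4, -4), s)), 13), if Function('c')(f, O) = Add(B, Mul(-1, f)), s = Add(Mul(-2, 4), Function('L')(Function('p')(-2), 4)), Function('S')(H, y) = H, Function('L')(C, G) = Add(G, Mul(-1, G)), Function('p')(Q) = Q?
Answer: -50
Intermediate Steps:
Function('L')(C, G) = 0
B = -3
s = -8 (s = Add(Mul(-2, 4), 0) = Add(-8, 0) = -8)
Function('c')(f, O) = Add(-3, Mul(-1, f))
Add(Mul(9, Function('c')(Function('S')(4, -4), s)), 13) = Add(Mul(9, Add(-3, Mul(-1, 4))), 13) = Add(Mul(9, Add(-3, -4)), 13) = Add(Mul(9, -7), 13) = Add(-63, 13) = -50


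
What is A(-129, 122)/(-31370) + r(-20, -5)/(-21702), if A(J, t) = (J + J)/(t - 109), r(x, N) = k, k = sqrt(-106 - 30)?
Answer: 129/203905 - I*sqrt(34)/10851 ≈ 0.00063265 - 0.00053737*I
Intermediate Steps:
k = 2*I*sqrt(34) (k = sqrt(-136) = 2*I*sqrt(34) ≈ 11.662*I)
r(x, N) = 2*I*sqrt(34)
A(J, t) = 2*J/(-109 + t) (A(J, t) = (2*J)/(-109 + t) = 2*J/(-109 + t))
A(-129, 122)/(-31370) + r(-20, -5)/(-21702) = (2*(-129)/(-109 + 122))/(-31370) + (2*I*sqrt(34))/(-21702) = (2*(-129)/13)*(-1/31370) + (2*I*sqrt(34))*(-1/21702) = (2*(-129)*(1/13))*(-1/31370) - I*sqrt(34)/10851 = -258/13*(-1/31370) - I*sqrt(34)/10851 = 129/203905 - I*sqrt(34)/10851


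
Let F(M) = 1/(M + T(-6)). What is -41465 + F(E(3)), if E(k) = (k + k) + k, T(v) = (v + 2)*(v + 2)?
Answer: -1036624/25 ≈ -41465.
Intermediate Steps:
T(v) = (2 + v)² (T(v) = (2 + v)*(2 + v) = (2 + v)²)
E(k) = 3*k (E(k) = 2*k + k = 3*k)
F(M) = 1/(16 + M) (F(M) = 1/(M + (2 - 6)²) = 1/(M + (-4)²) = 1/(M + 16) = 1/(16 + M))
-41465 + F(E(3)) = -41465 + 1/(16 + 3*3) = -41465 + 1/(16 + 9) = -41465 + 1/25 = -1036624/25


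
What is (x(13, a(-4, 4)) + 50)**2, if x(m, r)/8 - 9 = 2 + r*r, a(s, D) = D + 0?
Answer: 70756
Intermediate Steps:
a(s, D) = D
x(m, r) = 88 + 8*r**2 (x(m, r) = 72 + 8*(2 + r*r) = 72 + 8*(2 + r**2) = 72 + (16 + 8*r**2) = 88 + 8*r**2)
(x(13, a(-4, 4)) + 50)**2 = ((88 + 8*4**2) + 50)**2 = ((88 + 8*16) + 50)**2 = ((88 + 128) + 50)**2 = (216 + 50)**2 = 266**2 = 70756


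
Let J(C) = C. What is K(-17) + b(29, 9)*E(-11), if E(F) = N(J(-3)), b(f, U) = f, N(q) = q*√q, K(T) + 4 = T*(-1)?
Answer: 13 - 87*I*√3 ≈ 13.0 - 150.69*I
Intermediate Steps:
K(T) = -4 - T (K(T) = -4 + T*(-1) = -4 - T)
N(q) = q^(3/2)
E(F) = -3*I*√3 (E(F) = (-3)^(3/2) = -3*I*√3)
K(-17) + b(29, 9)*E(-11) = (-4 - 1*(-17)) + 29*(-3*I*√3) = (-4 + 17) - 87*I*√3 = 13 - 87*I*√3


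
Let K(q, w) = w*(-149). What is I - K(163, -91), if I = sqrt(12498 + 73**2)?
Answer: -13559 + sqrt(17827) ≈ -13425.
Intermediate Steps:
K(q, w) = -149*w
I = sqrt(17827) (I = sqrt(12498 + 5329) = sqrt(17827) ≈ 133.52)
I - K(163, -91) = sqrt(17827) - (-149)*(-91) = sqrt(17827) - 1*13559 = sqrt(17827) - 13559 = -13559 + sqrt(17827)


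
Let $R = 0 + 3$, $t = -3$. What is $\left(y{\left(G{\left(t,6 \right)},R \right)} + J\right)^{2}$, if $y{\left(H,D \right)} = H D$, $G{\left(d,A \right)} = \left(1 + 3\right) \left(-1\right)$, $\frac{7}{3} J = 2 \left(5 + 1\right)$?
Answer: $\frac{2304}{49} \approx 47.02$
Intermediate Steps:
$J = \frac{36}{7}$ ($J = \frac{3 \cdot 2 \left(5 + 1\right)}{7} = \frac{3 \cdot 2 \cdot 6}{7} = \frac{3}{7} \cdot 12 = \frac{36}{7} \approx 5.1429$)
$G{\left(d,A \right)} = -4$ ($G{\left(d,A \right)} = 4 \left(-1\right) = -4$)
$R = 3$
$y{\left(H,D \right)} = D H$
$\left(y{\left(G{\left(t,6 \right)},R \right)} + J\right)^{2} = \left(3 \left(-4\right) + \frac{36}{7}\right)^{2} = \left(-12 + \frac{36}{7}\right)^{2} = \left(- \frac{48}{7}\right)^{2} = \frac{2304}{49}$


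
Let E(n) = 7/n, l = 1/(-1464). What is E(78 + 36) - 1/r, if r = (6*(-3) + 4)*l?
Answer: -83399/798 ≈ -104.51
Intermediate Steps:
l = -1/1464 ≈ -0.00068306
r = 7/732 (r = (6*(-3) + 4)*(-1/1464) = (-18 + 4)*(-1/1464) = -14*(-1/1464) = 7/732 ≈ 0.0095628)
E(78 + 36) - 1/r = 7/(78 + 36) - 1/7/732 = 7/114 - 1*732/7 = 7*(1/114) - 732/7 = 7/114 - 732/7 = -83399/798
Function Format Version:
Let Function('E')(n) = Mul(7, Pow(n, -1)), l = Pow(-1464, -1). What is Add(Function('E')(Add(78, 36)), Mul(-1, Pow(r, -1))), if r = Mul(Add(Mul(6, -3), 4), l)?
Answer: Rational(-83399, 798) ≈ -104.51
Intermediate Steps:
l = Rational(-1, 1464) ≈ -0.00068306
r = Rational(7, 732) (r = Mul(Add(Mul(6, -3), 4), Rational(-1, 1464)) = Mul(Add(-18, 4), Rational(-1, 1464)) = Mul(-14, Rational(-1, 1464)) = Rational(7, 732) ≈ 0.0095628)
Add(Function('E')(Add(78, 36)), Mul(-1, Pow(r, -1))) = Add(Mul(7, Pow(Add(78, 36), -1)), Mul(-1, Pow(Rational(7, 732), -1))) = Add(Mul(7, Pow(114, -1)), Mul(-1, Rational(732, 7))) = Add(Mul(7, Rational(1, 114)), Rational(-732, 7)) = Add(Rational(7, 114), Rational(-732, 7)) = Rational(-83399, 798)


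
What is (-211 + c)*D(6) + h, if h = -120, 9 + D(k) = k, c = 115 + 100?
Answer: -132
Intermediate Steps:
c = 215
D(k) = -9 + k
(-211 + c)*D(6) + h = (-211 + 215)*(-9 + 6) - 120 = 4*(-3) - 120 = -12 - 120 = -132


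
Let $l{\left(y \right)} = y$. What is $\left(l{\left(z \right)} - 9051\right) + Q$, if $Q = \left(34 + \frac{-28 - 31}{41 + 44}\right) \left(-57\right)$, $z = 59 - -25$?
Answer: $- \frac{923562}{85} \approx -10865.0$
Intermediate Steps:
$z = 84$ ($z = 59 + 25 = 84$)
$Q = - \frac{161367}{85}$ ($Q = \left(34 - \frac{59}{85}\right) \left(-57\right) = \frac{2831}{85} \left(-57\right) = - \frac{161367}{85} \approx -1898.4$)
$\left(l{\left(z \right)} - 9051\right) + Q = \left(84 - 9051\right) - \frac{161367}{85} = -8967 - \frac{161367}{85} = - \frac{923562}{85}$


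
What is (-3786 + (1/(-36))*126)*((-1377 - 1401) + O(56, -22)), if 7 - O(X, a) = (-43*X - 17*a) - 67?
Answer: 2538965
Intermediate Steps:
O(X, a) = 74 + 17*a + 43*X (O(X, a) = 7 - ((-43*X - 17*a) - 67) = 7 - (-67 - 43*X - 17*a) = 7 + (67 + 17*a + 43*X) = 74 + 17*a + 43*X)
(-3786 + (1/(-36))*126)*((-1377 - 1401) + O(56, -22)) = (-3786 + (1/(-36))*126)*((-1377 - 1401) + (74 + 17*(-22) + 43*56)) = (-3786 + (1*(-1/36))*126)*(-2778 + (74 - 374 + 2408)) = (-3786 - 1/36*126)*(-2778 + 2108) = (-3786 - 7/2)*(-670) = -7579/2*(-670) = 2538965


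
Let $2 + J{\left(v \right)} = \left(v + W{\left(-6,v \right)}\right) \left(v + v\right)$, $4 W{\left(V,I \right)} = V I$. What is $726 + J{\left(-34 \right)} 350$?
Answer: $-404574$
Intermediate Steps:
$W{\left(V,I \right)} = \frac{I V}{4}$ ($W{\left(V,I \right)} = \frac{V I}{4} = \frac{I V}{4}$)
$J{\left(v \right)} = -2 - v^{2}$ ($J{\left(v \right)} = -2 + \left(v + \frac{1}{4} v \left(-6\right)\right) \left(v + v\right) = -2 + \left(v - \frac{3 v}{2}\right) 2 v = -2 + - \frac{v}{2} \cdot 2 v = -2 - v^{2}$)
$726 + J{\left(-34 \right)} 350 = 726 + \left(-2 - \left(-34\right)^{2}\right) 350 = 726 + \left(-2 - 1156\right) 350 = 726 - 405300 = -404574$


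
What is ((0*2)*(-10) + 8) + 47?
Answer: 55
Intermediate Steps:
((0*2)*(-10) + 8) + 47 = (0*(-10) + 8) + 47 = (0 + 8) + 47 = 8 + 47 = 55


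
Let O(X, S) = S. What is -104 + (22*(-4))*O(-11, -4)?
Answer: 248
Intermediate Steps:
-104 + (22*(-4))*O(-11, -4) = -104 + (22*(-4))*(-4) = -104 - 88*(-4) = -104 + 352 = 248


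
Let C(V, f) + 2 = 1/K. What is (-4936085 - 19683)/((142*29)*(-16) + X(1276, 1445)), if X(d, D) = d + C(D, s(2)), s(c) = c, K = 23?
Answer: 113982664/1486121 ≈ 76.698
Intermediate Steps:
C(V, f) = -45/23 (C(V, f) = -2 + 1/23 = -45/23)
X(d, D) = -45/23 + d (X(d, D) = d - 45/23 = -45/23 + d)
(-4936085 - 19683)/((142*29)*(-16) + X(1276, 1445)) = (-4936085 - 19683)/((142*29)*(-16) + (-45/23 + 1276)) = -4955768/(4118*(-16) + 29303/23) = -4955768/(-65888 + 29303/23) = -4955768/(-1486121/23) = -4955768*(-23/1486121) = 113982664/1486121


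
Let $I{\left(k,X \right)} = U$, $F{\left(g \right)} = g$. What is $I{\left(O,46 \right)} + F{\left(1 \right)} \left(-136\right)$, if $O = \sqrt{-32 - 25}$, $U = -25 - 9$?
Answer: $-170$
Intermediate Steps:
$U = -34$ ($U = -25 - 9 = -34$)
$O = i \sqrt{57}$ ($O = \sqrt{-57} = i \sqrt{57} \approx 7.5498 i$)
$I{\left(k,X \right)} = -34$
$I{\left(O,46 \right)} + F{\left(1 \right)} \left(-136\right) = -34 + 1 \left(-136\right) = -34 - 136 = -170$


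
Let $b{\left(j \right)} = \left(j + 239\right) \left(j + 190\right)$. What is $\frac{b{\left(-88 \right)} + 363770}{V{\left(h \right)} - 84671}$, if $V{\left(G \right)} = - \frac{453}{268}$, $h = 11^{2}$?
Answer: $- \frac{101618096}{22692281} \approx -4.4781$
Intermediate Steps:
$h = 121$
$V{\left(G \right)} = - \frac{453}{268}$ ($V{\left(G \right)} = \left(-453\right) \frac{1}{268} = - \frac{453}{268}$)
$b{\left(j \right)} = \left(190 + j\right) \left(239 + j\right)$ ($b{\left(j \right)} = \left(239 + j\right) \left(190 + j\right) = \left(190 + j\right) \left(239 + j\right)$)
$\frac{b{\left(-88 \right)} + 363770}{V{\left(h \right)} - 84671} = \frac{\left(45410 + \left(-88\right)^{2} + 429 \left(-88\right)\right) + 363770}{- \frac{453}{268} - 84671} = \frac{\left(45410 + 7744 - 37752\right) + 363770}{- \frac{22692281}{268}} = \left(15402 + 363770\right) \left(- \frac{268}{22692281}\right) = 379172 \left(- \frac{268}{22692281}\right) = - \frac{101618096}{22692281}$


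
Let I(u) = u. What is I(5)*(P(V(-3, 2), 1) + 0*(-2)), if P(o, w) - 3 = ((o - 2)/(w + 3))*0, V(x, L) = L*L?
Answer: 15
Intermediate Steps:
V(x, L) = L**2
P(o, w) = 3 (P(o, w) = 3 + ((o - 2)/(w + 3))*0 = 3 + ((-2 + o)/(3 + w))*0 = 3 + 0 = 3)
I(5)*(P(V(-3, 2), 1) + 0*(-2)) = 5*(3 + 0*(-2)) = 5*(3 + 0) = 5*3 = 15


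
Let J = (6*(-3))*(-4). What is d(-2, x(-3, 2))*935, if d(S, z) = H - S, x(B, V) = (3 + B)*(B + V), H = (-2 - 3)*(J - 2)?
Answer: -325380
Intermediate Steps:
J = 72 (J = -18*(-4) = 72)
H = -350 (H = (-2 - 3)*(72 - 2) = -5*70 = -350)
d(S, z) = -350 - S
d(-2, x(-3, 2))*935 = (-350 - 1*(-2))*935 = (-350 + 2)*935 = -348*935 = -325380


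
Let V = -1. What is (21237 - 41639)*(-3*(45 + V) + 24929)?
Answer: -505908394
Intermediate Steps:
(21237 - 41639)*(-3*(45 + V) + 24929) = (21237 - 41639)*(-3*(45 - 1) + 24929) = -20402*(-3*44 + 24929) = -20402*(-132 + 24929) = -20402*24797 = -505908394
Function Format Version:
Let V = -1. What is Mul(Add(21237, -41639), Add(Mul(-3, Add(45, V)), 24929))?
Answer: -505908394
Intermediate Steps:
Mul(Add(21237, -41639), Add(Mul(-3, Add(45, V)), 24929)) = Mul(Add(21237, -41639), Add(Mul(-3, Add(45, -1)), 24929)) = Mul(-20402, Add(Mul(-3, 44), 24929)) = Mul(-20402, Add(-132, 24929)) = Mul(-20402, 24797) = -505908394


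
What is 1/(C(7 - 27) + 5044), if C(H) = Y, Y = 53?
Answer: 1/5097 ≈ 0.00019619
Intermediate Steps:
C(H) = 53
1/(C(7 - 27) + 5044) = 1/(53 + 5044) = 1/5097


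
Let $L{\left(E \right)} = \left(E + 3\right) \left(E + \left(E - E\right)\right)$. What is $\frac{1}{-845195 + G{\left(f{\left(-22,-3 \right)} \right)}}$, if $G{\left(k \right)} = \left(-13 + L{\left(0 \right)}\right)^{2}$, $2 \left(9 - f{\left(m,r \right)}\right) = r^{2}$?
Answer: $- \frac{1}{845026} \approx -1.1834 \cdot 10^{-6}$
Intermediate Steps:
$L{\left(E \right)} = E \left(3 + E\right)$ ($L{\left(E \right)} = \left(3 + E\right) \left(E + 0\right) = \left(3 + E\right) E = E \left(3 + E\right)$)
$f{\left(m,r \right)} = 9 - \frac{r^{2}}{2}$
$G{\left(k \right)} = 169$ ($G{\left(k \right)} = \left(-13 + 0 \left(3 + 0\right)\right)^{2} = \left(-13 + 0 \cdot 3\right)^{2} = \left(-13 + 0\right)^{2} = \left(-13\right)^{2} = 169$)
$\frac{1}{-845195 + G{\left(f{\left(-22,-3 \right)} \right)}} = \frac{1}{-845195 + 169} = \frac{1}{-845026} = - \frac{1}{845026}$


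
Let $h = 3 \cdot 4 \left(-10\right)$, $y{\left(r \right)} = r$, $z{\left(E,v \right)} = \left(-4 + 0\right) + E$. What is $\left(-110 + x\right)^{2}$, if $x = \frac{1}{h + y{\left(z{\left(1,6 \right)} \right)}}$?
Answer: $\frac{183087961}{15129} \approx 12102.0$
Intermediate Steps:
$z{\left(E,v \right)} = -4 + E$
$h = -120$ ($h = 12 \left(-10\right) = -120$)
$x = - \frac{1}{123}$ ($x = \frac{1}{-120 + \left(-4 + 1\right)} = \frac{1}{-120 - 3} = \frac{1}{-123} = - \frac{1}{123} \approx -0.0081301$)
$\left(-110 + x\right)^{2} = \left(-110 - \frac{1}{123}\right)^{2} = \left(- \frac{13531}{123}\right)^{2} = \frac{183087961}{15129}$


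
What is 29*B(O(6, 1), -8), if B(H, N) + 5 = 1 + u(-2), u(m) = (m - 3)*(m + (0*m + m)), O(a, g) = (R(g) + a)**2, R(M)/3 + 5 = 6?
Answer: 464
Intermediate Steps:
R(M) = 3 (R(M) = -15 + 3*6 = -15 + 18 = 3)
O(a, g) = (3 + a)**2
u(m) = 2*m*(-3 + m) (u(m) = (-3 + m)*(m + (0 + m)) = (-3 + m)*(m + m) = (-3 + m)*(2*m) = 2*m*(-3 + m))
B(H, N) = 16 (B(H, N) = -5 + (1 + 2*(-2)*(-3 - 2)) = -5 + (1 + 2*(-2)*(-5)) = -5 + (1 + 20) = -5 + 21 = 16)
29*B(O(6, 1), -8) = 29*16 = 464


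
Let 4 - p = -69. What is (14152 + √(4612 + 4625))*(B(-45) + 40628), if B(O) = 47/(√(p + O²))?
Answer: (14152 + √9237)*(85237544 + 47*√2098)/2098 ≈ 5.7889e+8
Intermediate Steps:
p = 73 (p = 4 - 1*(-69) = 4 + 69 = 73)
B(O) = 47/√(73 + O²) (B(O) = 47/(√(73 + O²)) = 47/√(73 + O²))
(14152 + √(4612 + 4625))*(B(-45) + 40628) = (14152 + √(4612 + 4625))*(47/√(73 + (-45)²) + 40628) = (14152 + √9237)*(47/√(73 + 2025) + 40628) = (14152 + √9237)*(47/√2098 + 40628) = (14152 + √9237)*(47*(√2098/2098) + 40628) = (14152 + √9237)*(47*√2098/2098 + 40628) = (14152 + √9237)*(40628 + 47*√2098/2098)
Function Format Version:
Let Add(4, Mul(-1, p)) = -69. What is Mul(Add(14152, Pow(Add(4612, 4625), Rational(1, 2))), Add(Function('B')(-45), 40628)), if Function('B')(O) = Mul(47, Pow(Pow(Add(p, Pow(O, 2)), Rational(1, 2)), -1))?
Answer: Mul(Rational(1, 2098), Add(14152, Pow(9237, Rational(1, 2))), Add(85237544, Mul(47, Pow(2098, Rational(1, 2))))) ≈ 5.7889e+8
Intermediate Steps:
p = 73 (p = Add(4, Mul(-1, -69)) = Add(4, 69) = 73)
Function('B')(O) = Mul(47, Pow(Add(73, Pow(O, 2)), Rational(-1, 2))) (Function('B')(O) = Mul(47, Pow(Pow(Add(73, Pow(O, 2)), Rational(1, 2)), -1)) = Mul(47, Pow(Add(73, Pow(O, 2)), Rational(-1, 2))))
Mul(Add(14152, Pow(Add(4612, 4625), Rational(1, 2))), Add(Function('B')(-45), 40628)) = Mul(Add(14152, Pow(Add(4612, 4625), Rational(1, 2))), Add(Mul(47, Pow(Add(73, Pow(-45, 2)), Rational(-1, 2))), 40628)) = Mul(Add(14152, Pow(9237, Rational(1, 2))), Add(Mul(47, Pow(Add(73, 2025), Rational(-1, 2))), 40628)) = Mul(Add(14152, Pow(9237, Rational(1, 2))), Add(Mul(47, Pow(2098, Rational(-1, 2))), 40628)) = Mul(Add(14152, Pow(9237, Rational(1, 2))), Add(Mul(47, Mul(Rational(1, 2098), Pow(2098, Rational(1, 2)))), 40628)) = Mul(Add(14152, Pow(9237, Rational(1, 2))), Add(Mul(Rational(47, 2098), Pow(2098, Rational(1, 2))), 40628)) = Mul(Add(14152, Pow(9237, Rational(1, 2))), Add(40628, Mul(Rational(47, 2098), Pow(2098, Rational(1, 2)))))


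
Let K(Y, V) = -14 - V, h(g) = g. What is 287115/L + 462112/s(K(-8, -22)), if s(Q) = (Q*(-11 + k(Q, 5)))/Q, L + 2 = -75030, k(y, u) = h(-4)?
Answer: -34677494309/1125480 ≈ -30811.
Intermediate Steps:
k(y, u) = -4
L = -75032 (L = -2 - 75030 = -75032)
s(Q) = -15 (s(Q) = (Q*(-11 - 4))/Q = (Q*(-15))/Q = (-15*Q)/Q = -15)
287115/L + 462112/s(K(-8, -22)) = 287115/(-75032) + 462112/(-15) = 287115*(-1/75032) + 462112*(-1/15) = -287115/75032 - 462112/15 = -34677494309/1125480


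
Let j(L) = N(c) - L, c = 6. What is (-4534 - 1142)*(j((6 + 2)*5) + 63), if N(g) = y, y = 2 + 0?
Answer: -141900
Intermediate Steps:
y = 2
N(g) = 2
j(L) = 2 - L
(-4534 - 1142)*(j((6 + 2)*5) + 63) = (-4534 - 1142)*((2 - (6 + 2)*5) + 63) = -5676*((2 - 8*5) + 63) = -5676*((2 - 1*40) + 63) = -5676*((2 - 40) + 63) = -5676*(-38 + 63) = -5676*25 = -141900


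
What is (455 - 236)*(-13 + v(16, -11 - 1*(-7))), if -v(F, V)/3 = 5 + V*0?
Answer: -6132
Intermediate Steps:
v(F, V) = -15 (v(F, V) = -3*(5 + V*0) = -3*(5 + 0) = -3*5 = -15)
(455 - 236)*(-13 + v(16, -11 - 1*(-7))) = (455 - 236)*(-13 - 15) = 219*(-28) = -6132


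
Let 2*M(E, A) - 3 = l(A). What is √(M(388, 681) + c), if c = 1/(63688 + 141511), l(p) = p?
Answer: √14400467528741/205199 ≈ 18.493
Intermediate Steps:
M(E, A) = 3/2 + A/2
c = 1/205199 ≈ 4.8733e-6
√(M(388, 681) + c) = √((3/2 + (½)*681) + 1/205199) = √((3/2 + 681/2) + 1/205199) = √(342 + 1/205199) = √(70178059/205199) = √14400467528741/205199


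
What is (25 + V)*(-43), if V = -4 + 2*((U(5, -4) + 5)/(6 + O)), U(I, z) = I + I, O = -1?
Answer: -1161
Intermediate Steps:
U(I, z) = 2*I
V = 2 (V = -4 + 2*((2*5 + 5)/(6 - 1)) = -4 + 2*((10 + 5)/5) = -4 + 2*(15*(⅕)) = -4 + 2*3 = -4 + 6 = 2)
(25 + V)*(-43) = (25 + 2)*(-43) = 27*(-43) = -1161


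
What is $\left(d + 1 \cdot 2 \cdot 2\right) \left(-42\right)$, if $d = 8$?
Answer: $-504$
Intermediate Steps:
$\left(d + 1 \cdot 2 \cdot 2\right) \left(-42\right) = \left(8 + 1 \cdot 2 \cdot 2\right) \left(-42\right) = \left(8 + 2 \cdot 2\right) \left(-42\right) = \left(8 + 4\right) \left(-42\right) = 12 \left(-42\right) = -504$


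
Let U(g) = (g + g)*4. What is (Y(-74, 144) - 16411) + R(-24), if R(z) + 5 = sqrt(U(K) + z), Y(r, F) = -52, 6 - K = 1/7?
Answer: -16468 + 4*sqrt(70)/7 ≈ -16463.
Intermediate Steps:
K = 41/7 (K = 6 - 1/7 = 41/7 ≈ 5.8571)
U(g) = 8*g (U(g) = (2*g)*4 = 8*g)
R(z) = -5 + sqrt(328/7 + z) (R(z) = -5 + sqrt(8*(41/7) + z) = -5 + sqrt(328/7 + z))
(Y(-74, 144) - 16411) + R(-24) = (-52 - 16411) + (-5 + sqrt(2296 + 49*(-24))/7) = -16463 + (-5 + sqrt(2296 - 1176)/7) = -16463 + (-5 + sqrt(1120)/7) = -16463 + (-5 + (4*sqrt(70))/7) = -16463 + (-5 + 4*sqrt(70)/7) = -16468 + 4*sqrt(70)/7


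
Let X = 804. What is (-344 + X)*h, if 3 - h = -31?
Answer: 15640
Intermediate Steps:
h = 34 (h = 3 - 1*(-31) = 3 + 31 = 34)
(-344 + X)*h = (-344 + 804)*34 = 460*34 = 15640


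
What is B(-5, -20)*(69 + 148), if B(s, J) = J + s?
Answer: -5425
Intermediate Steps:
B(-5, -20)*(69 + 148) = (-20 - 5)*(69 + 148) = -25*217 = -5425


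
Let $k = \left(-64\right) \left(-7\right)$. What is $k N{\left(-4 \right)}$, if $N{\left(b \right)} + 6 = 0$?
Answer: $-2688$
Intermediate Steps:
$N{\left(b \right)} = -6$ ($N{\left(b \right)} = -6 + 0 = -6$)
$k = 448$
$k N{\left(-4 \right)} = 448 \left(-6\right) = -2688$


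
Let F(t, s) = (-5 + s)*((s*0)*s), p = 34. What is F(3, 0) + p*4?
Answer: 136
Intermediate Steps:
F(t, s) = 0 (F(t, s) = (-5 + s)*(0*s) = (-5 + s)*0 = 0)
F(3, 0) + p*4 = 0 + 34*4 = 0 + 136 = 136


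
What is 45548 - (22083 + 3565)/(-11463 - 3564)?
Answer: 684475444/15027 ≈ 45550.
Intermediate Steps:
45548 - (22083 + 3565)/(-11463 - 3564) = 45548 - 25648/(-15027) = 45548 - 25648*(-1)/15027 = 45548 - 1*(-25648/15027) = 45548 + 25648/15027 = 684475444/15027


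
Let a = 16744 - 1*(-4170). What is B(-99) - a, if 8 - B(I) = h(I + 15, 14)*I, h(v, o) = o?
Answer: -19520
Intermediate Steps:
a = 20914 (a = 16744 + 4170 = 20914)
B(I) = 8 - 14*I
B(-99) - a = (8 - 14*(-99)) - 1*20914 = (8 + 1386) - 20914 = 1394 - 20914 = -19520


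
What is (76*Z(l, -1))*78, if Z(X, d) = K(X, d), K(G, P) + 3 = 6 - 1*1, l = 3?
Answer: 11856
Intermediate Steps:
K(G, P) = 2 (K(G, P) = -3 + (6 - 1*1) = -3 + (6 - 1) = -3 + 5 = 2)
Z(X, d) = 2
(76*Z(l, -1))*78 = (76*2)*78 = 152*78 = 11856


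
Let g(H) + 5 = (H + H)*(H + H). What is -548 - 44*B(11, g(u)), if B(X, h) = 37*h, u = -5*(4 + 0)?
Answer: -2597208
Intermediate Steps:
u = -20 (u = -5*4 = -20)
g(H) = -5 + 4*H² (g(H) = -5 + (H + H)*(H + H) = -5 + (2*H)*(2*H) = -5 + 4*H²)
-548 - 44*B(11, g(u)) = -548 - 1628*(-5 + 4*(-20)²) = -548 - 1628*(-5 + 4*400) = -548 - 1628*(-5 + 1600) = -548 - 1628*1595 = -548 - 44*59015 = -548 - 2596660 = -2597208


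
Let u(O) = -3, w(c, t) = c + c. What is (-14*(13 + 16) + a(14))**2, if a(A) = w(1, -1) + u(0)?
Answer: 165649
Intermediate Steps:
w(c, t) = 2*c
a(A) = -1 (a(A) = 2*1 - 3 = 2 - 3 = -1)
(-14*(13 + 16) + a(14))**2 = (-14*(13 + 16) - 1)**2 = (-14*29 - 1)**2 = (-406 - 1)**2 = (-407)**2 = 165649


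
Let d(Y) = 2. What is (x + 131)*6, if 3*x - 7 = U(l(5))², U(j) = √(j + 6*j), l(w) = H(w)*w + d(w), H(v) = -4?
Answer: 548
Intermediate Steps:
l(w) = 2 - 4*w (l(w) = -4*w + 2 = 2 - 4*w)
U(j) = √7*√j (U(j) = √(7*j) = √7*√j)
x = -119/3 (x = 7/3 + (√7*√(2 - 4*5))²/3 = 7/3 + (√7*√(2 - 20))²/3 = 7/3 + (√7*√(-18))²/3 = 7/3 + (√7*(3*I*√2))²/3 = 7/3 + (3*I*√14)²/3 = 7/3 + (⅓)*(-126) = 7/3 - 42 = -119/3 ≈ -39.667)
(x + 131)*6 = (-119/3 + 131)*6 = (274/3)*6 = 548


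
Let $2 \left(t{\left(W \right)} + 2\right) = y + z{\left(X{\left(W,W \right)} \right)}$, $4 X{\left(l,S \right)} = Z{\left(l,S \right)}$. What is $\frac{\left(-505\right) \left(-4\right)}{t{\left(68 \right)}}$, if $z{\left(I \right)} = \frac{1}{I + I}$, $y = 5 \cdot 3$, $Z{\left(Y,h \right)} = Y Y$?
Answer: $\frac{9340480}{25433} \approx 367.26$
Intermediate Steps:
$Z{\left(Y,h \right)} = Y^{2}$
$X{\left(l,S \right)} = \frac{l^{2}}{4}$
$y = 15$
$z{\left(I \right)} = \frac{1}{2 I}$
$t{\left(W \right)} = \frac{11}{2} + \frac{1}{W^{2}}$ ($t{\left(W \right)} = -2 + \frac{15 + \frac{1}{2 \frac{W^{2}}{4}}}{2} = -2 + \frac{15 + \frac{4 \frac{1}{W^{2}}}{2}}{2} = -2 + \frac{15 + \frac{2}{W^{2}}}{2} = -2 + \left(\frac{15}{2} + \frac{1}{W^{2}}\right) = \frac{11}{2} + \frac{1}{W^{2}}$)
$\frac{\left(-505\right) \left(-4\right)}{t{\left(68 \right)}} = \frac{\left(-505\right) \left(-4\right)}{\frac{11}{2} + \frac{1}{4624}} = \frac{2020}{\frac{11}{2} + \frac{1}{4624}} = \frac{2020}{\frac{25433}{4624}} = 2020 \cdot \frac{4624}{25433} = \frac{9340480}{25433}$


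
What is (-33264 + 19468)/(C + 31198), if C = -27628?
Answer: -6898/1785 ≈ -3.8644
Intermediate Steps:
(-33264 + 19468)/(C + 31198) = (-33264 + 19468)/(-27628 + 31198) = -13796/3570 = -13796*1/3570 = -6898/1785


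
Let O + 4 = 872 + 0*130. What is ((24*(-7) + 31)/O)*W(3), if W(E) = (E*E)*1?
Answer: -1233/868 ≈ -1.4205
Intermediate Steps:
W(E) = E**2 (W(E) = E**2*1 = E**2)
O = 868 (O = -4 + (872 + 0*130) = -4 + (872 + 0) = -4 + 872 = 868)
((24*(-7) + 31)/O)*W(3) = ((24*(-7) + 31)/868)*3**2 = ((-168 + 31)*(1/868))*9 = -137*1/868*9 = -137/868*9 = -1233/868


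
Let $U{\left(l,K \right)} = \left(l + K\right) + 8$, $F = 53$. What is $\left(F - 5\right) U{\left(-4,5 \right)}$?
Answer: $432$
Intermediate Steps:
$U{\left(l,K \right)} = 8 + K + l$ ($U{\left(l,K \right)} = \left(K + l\right) + 8 = 8 + K + l$)
$\left(F - 5\right) U{\left(-4,5 \right)} = \left(53 - 5\right) \left(8 + 5 - 4\right) = 48 \cdot 9 = 432$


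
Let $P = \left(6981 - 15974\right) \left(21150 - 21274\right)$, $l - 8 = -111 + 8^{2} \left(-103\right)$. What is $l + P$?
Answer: $1108437$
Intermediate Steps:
$l = -6695$ ($l = 8 + \left(-111 + 8^{2} \left(-103\right)\right) = 8 + \left(-111 + 64 \left(-103\right)\right) = 8 - 6703 = -6695$)
$P = 1115132$ ($P = \left(-8993\right) \left(-124\right) = 1115132$)
$l + P = -6695 + 1115132 = 1108437$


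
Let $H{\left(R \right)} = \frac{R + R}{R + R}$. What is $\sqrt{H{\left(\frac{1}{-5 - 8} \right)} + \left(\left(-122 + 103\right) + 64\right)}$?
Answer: $\sqrt{46} \approx 6.7823$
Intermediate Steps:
$H{\left(R \right)} = 1$ ($H{\left(R \right)} = \frac{2 R}{2 R} = 2 R \frac{1}{2 R} = 1$)
$\sqrt{H{\left(\frac{1}{-5 - 8} \right)} + \left(\left(-122 + 103\right) + 64\right)} = \sqrt{1 + \left(\left(-122 + 103\right) + 64\right)} = \sqrt{1 + \left(-19 + 64\right)} = \sqrt{1 + 45} = \sqrt{46}$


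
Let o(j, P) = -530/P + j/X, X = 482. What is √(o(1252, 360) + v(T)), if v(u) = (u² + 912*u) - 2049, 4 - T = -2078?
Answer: √13029459679327/1446 ≈ 2496.3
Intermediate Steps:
T = 2082 (T = 4 - 1*(-2078) = 4 + 2078 = 2082)
v(u) = -2049 + u² + 912*u
o(j, P) = -530/P + j/482
√(o(1252, 360) + v(T)) = √((-530/360 + (1/482)*1252) + (-2049 + 2082² + 912*2082)) = √((-530*1/360 + 626/241) + (-2049 + 4334724 + 1898784)) = √((-53/36 + 626/241) + 6231459) = √(9763/8676 + 6231459) = √(54064148047/8676) = √13029459679327/1446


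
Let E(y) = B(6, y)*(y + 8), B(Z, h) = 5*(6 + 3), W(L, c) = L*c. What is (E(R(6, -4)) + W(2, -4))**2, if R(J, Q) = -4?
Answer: 29584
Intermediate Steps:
B(Z, h) = 45 (B(Z, h) = 5*9 = 45)
E(y) = 360 + 45*y (E(y) = 45*(y + 8) = 45*(8 + y) = 360 + 45*y)
(E(R(6, -4)) + W(2, -4))**2 = ((360 + 45*(-4)) + 2*(-4))**2 = ((360 - 180) - 8)**2 = (180 - 8)**2 = 172**2 = 29584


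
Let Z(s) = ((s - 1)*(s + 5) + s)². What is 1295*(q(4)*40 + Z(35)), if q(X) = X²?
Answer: 2520931175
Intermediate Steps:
Z(s) = (s + (-1 + s)*(5 + s))² (Z(s) = ((-1 + s)*(5 + s) + s)² = (s + (-1 + s)*(5 + s))²)
1295*(q(4)*40 + Z(35)) = 1295*(4²*40 + (-5 + 35² + 5*35)²) = 1295*(16*40 + (-5 + 1225 + 175)²) = 1295*(640 + 1395²) = 1295*(640 + 1946025) = 1295*1946665 = 2520931175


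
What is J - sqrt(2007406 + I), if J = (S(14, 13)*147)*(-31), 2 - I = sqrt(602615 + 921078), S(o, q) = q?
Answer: -59241 - sqrt(2007408 - sqrt(1523693)) ≈ -60657.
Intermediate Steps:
I = 2 - sqrt(1523693) (I = 2 - sqrt(602615 + 921078) = 2 - sqrt(1523693) ≈ -1232.4)
J = -59241 (J = (13*147)*(-31) = 1911*(-31) = -59241)
J - sqrt(2007406 + I) = -59241 - sqrt(2007406 + (2 - sqrt(1523693))) = -59241 - sqrt(2007408 - sqrt(1523693))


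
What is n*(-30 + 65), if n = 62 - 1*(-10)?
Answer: 2520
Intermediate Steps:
n = 72 (n = 62 + 10 = 72)
n*(-30 + 65) = 72*(-30 + 65) = 72*35 = 2520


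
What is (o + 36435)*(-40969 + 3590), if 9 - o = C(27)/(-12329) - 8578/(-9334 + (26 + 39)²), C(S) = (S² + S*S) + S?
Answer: -85802293848655073/62988861 ≈ -1.3622e+9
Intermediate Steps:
C(S) = S + 2*S² (C(S) = (S² + S²) + S = 2*S² + S = S + 2*S²)
o = 468728452/62988861 (o = 9 - ((27*(1 + 2*27))/(-12329) - 8578/(-9334 + (26 + 39)²)) = 9 - ((27*(1 + 54))*(-1/12329) - 8578/(-9334 + 65²)) = 9 - ((27*55)*(-1/12329) - 8578/(-9334 + 4225)) = 9 - (1485*(-1/12329) - 8578/(-5109)) = 9 - (-1485/12329 - 8578*(-1/5109)) = 9 - (-1485/12329 + 8578/5109) = 9 - 1*98171297/62988861 = 9 - 98171297/62988861 = 468728452/62988861 ≈ 7.4415)
(o + 36435)*(-40969 + 3590) = (468728452/62988861 + 36435)*(-40969 + 3590) = (2295467878987/62988861)*(-37379) = -85802293848655073/62988861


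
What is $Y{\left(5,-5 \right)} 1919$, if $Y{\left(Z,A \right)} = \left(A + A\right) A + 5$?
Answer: $105545$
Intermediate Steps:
$Y{\left(Z,A \right)} = 5 + 2 A^{2}$ ($Y{\left(Z,A \right)} = 2 A A + 5 = 2 A^{2} + 5 = 5 + 2 A^{2}$)
$Y{\left(5,-5 \right)} 1919 = \left(5 + 2 \left(-5\right)^{2}\right) 1919 = \left(5 + 2 \cdot 25\right) 1919 = \left(5 + 50\right) 1919 = 55 \cdot 1919 = 105545$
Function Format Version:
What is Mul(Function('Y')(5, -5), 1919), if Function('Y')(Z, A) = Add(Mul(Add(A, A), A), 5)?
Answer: 105545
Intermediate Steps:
Function('Y')(Z, A) = Add(5, Mul(2, Pow(A, 2))) (Function('Y')(Z, A) = Add(Mul(Mul(2, A), A), 5) = Add(Mul(2, Pow(A, 2)), 5) = Add(5, Mul(2, Pow(A, 2))))
Mul(Function('Y')(5, -5), 1919) = Mul(Add(5, Mul(2, Pow(-5, 2))), 1919) = Mul(Add(5, Mul(2, 25)), 1919) = Mul(Add(5, 50), 1919) = Mul(55, 1919) = 105545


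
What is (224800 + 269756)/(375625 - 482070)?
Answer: -494556/106445 ≈ -4.6461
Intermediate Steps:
(224800 + 269756)/(375625 - 482070) = 494556/(-106445) = 494556*(-1/106445) = -494556/106445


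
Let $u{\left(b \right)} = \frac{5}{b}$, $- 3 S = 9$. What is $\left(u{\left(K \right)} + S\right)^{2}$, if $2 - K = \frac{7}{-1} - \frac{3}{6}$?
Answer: $\frac{2209}{361} \approx 6.1191$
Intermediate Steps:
$S = -3$ ($S = \left(- \frac{1}{3}\right) 9 = -3$)
$K = \frac{19}{2}$ ($K = 2 - \left(\frac{7}{-1} - \frac{3}{6}\right) = 2 - \left(7 \left(-1\right) - \frac{1}{2}\right) = 2 - \left(-7 - \frac{1}{2}\right) = 2 - - \frac{15}{2} = 2 + \frac{15}{2} = \frac{19}{2} \approx 9.5$)
$\left(u{\left(K \right)} + S\right)^{2} = \left(\frac{5}{\frac{19}{2}} - 3\right)^{2} = \left(5 \cdot \frac{2}{19} - 3\right)^{2} = \left(\frac{10}{19} - 3\right)^{2} = \left(- \frac{47}{19}\right)^{2} = \frac{2209}{361}$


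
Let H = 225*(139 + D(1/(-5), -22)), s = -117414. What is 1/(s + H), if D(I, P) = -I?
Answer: -1/86094 ≈ -1.1615e-5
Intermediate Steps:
H = 31320 (H = 225*(139 - 1/(-5)) = 225*(139 - 1*(-1/5)) = 225*(139 + 1/5) = 225*(696/5) = 31320)
1/(s + H) = 1/(-117414 + 31320) = 1/(-86094) = -1/86094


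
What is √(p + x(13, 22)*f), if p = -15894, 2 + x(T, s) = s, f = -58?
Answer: I*√17054 ≈ 130.59*I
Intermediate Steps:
x(T, s) = -2 + s
√(p + x(13, 22)*f) = √(-15894 + (-2 + 22)*(-58)) = √(-15894 + 20*(-58)) = √(-15894 - 1160) = √(-17054) = I*√17054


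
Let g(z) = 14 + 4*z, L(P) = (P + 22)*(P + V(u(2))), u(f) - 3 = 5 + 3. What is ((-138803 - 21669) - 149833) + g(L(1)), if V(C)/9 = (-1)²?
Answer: -309371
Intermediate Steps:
u(f) = 11 (u(f) = 3 + (5 + 3) = 3 + 8 = 11)
V(C) = 9 (V(C) = 9*(-1)² = 9*1 = 9)
L(P) = (9 + P)*(22 + P) (L(P) = (P + 22)*(P + 9) = (22 + P)*(9 + P) = (9 + P)*(22 + P))
((-138803 - 21669) - 149833) + g(L(1)) = ((-138803 - 21669) - 149833) + (14 + 4*(198 + 1² + 31*1)) = (-160472 - 149833) + (14 + 4*(198 + 1 + 31)) = -310305 + (14 + 4*230) = -310305 + (14 + 920) = -310305 + 934 = -309371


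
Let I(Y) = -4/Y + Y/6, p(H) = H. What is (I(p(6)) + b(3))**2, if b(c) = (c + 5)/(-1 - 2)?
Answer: 49/9 ≈ 5.4444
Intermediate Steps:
b(c) = -5/3 - c/3 (b(c) = (5 + c)/(-3) = (5 + c)*(-1/3) = -5/3 - c/3)
I(Y) = -4/Y + Y/6 (I(Y) = -4/Y + Y*(1/6) = -4/Y + Y/6)
(I(p(6)) + b(3))**2 = ((-4/6 + (1/6)*6) + (-5/3 - 1/3*3))**2 = ((-4*1/6 + 1) + (-5/3 - 1))**2 = ((-2/3 + 1) - 8/3)**2 = (1/3 - 8/3)**2 = (-7/3)**2 = 49/9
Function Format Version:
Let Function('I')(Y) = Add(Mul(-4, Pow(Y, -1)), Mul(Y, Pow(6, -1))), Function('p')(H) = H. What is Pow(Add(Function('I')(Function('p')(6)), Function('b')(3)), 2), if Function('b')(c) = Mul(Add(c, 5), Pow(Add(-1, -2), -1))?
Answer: Rational(49, 9) ≈ 5.4444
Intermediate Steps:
Function('b')(c) = Add(Rational(-5, 3), Mul(Rational(-1, 3), c)) (Function('b')(c) = Mul(Add(5, c), Pow(-3, -1)) = Mul(Add(5, c), Rational(-1, 3)) = Add(Rational(-5, 3), Mul(Rational(-1, 3), c)))
Function('I')(Y) = Add(Mul(-4, Pow(Y, -1)), Mul(Rational(1, 6), Y)) (Function('I')(Y) = Add(Mul(-4, Pow(Y, -1)), Mul(Y, Rational(1, 6))) = Add(Mul(-4, Pow(Y, -1)), Mul(Rational(1, 6), Y)))
Pow(Add(Function('I')(Function('p')(6)), Function('b')(3)), 2) = Pow(Add(Add(Mul(-4, Pow(6, -1)), Mul(Rational(1, 6), 6)), Add(Rational(-5, 3), Mul(Rational(-1, 3), 3))), 2) = Pow(Add(Add(Mul(-4, Rational(1, 6)), 1), Add(Rational(-5, 3), -1)), 2) = Pow(Add(Add(Rational(-2, 3), 1), Rational(-8, 3)), 2) = Pow(Add(Rational(1, 3), Rational(-8, 3)), 2) = Pow(Rational(-7, 3), 2) = Rational(49, 9)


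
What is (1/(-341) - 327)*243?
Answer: -27096444/341 ≈ -79462.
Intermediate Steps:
(1/(-341) - 327)*243 = (-1/341 - 327)*243 = -111508/341*243 = -27096444/341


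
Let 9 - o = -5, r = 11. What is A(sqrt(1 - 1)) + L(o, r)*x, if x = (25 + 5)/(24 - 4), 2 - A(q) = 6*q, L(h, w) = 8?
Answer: 14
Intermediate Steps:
o = 14 (o = 9 - 1*(-5) = 9 + 5 = 14)
A(q) = 2 - 6*q
x = 3/2 (x = 30/20 = 30*(1/20) = 3/2 ≈ 1.5000)
A(sqrt(1 - 1)) + L(o, r)*x = (2 - 6*sqrt(1 - 1)) + 8*(3/2) = (2 - 6*sqrt(0)) + 12 = (2 - 6*0) + 12 = (2 + 0) + 12 = 2 + 12 = 14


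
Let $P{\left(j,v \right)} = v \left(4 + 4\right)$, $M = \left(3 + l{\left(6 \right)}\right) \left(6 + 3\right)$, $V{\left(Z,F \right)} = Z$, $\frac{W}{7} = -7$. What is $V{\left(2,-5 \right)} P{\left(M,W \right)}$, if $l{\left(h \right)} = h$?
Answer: $-784$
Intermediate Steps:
$W = -49$ ($W = 7 \left(-7\right) = -49$)
$M = 81$ ($M = \left(3 + 6\right) \left(6 + 3\right) = 9 \cdot 9 = 81$)
$P{\left(j,v \right)} = 8 v$ ($P{\left(j,v \right)} = v 8 = 8 v$)
$V{\left(2,-5 \right)} P{\left(M,W \right)} = 2 \cdot 8 \left(-49\right) = 2 \left(-392\right) = -784$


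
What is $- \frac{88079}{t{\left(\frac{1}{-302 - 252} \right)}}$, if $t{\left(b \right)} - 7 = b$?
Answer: $- \frac{48795766}{3877} \approx -12586.0$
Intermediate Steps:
$t{\left(b \right)} = 7 + b$
$- \frac{88079}{t{\left(\frac{1}{-302 - 252} \right)}} = - \frac{88079}{7 + \frac{1}{-302 - 252}} = - \frac{88079}{7 + \frac{1}{-554}} = - \frac{88079}{7 - \frac{1}{554}} = - \frac{88079}{\frac{3877}{554}} = \left(-88079\right) \frac{554}{3877} = - \frac{48795766}{3877}$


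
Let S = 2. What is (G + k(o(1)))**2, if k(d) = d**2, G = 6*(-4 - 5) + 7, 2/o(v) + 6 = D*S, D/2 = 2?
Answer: 2116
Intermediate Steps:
D = 4 (D = 2*2 = 4)
o(v) = 1 (o(v) = 2/(-6 + 4*2) = 2/(-6 + 8) = 2/2 = 2*(1/2) = 1)
G = -47 (G = 6*(-9) + 7 = -54 + 7 = -47)
(G + k(o(1)))**2 = (-47 + 1**2)**2 = (-47 + 1)**2 = (-46)**2 = 2116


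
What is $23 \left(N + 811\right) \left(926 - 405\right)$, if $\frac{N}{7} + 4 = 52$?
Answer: $13744501$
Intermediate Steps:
$N = 336$ ($N = -28 + 7 \cdot 52 = -28 + 364 = 336$)
$23 \left(N + 811\right) \left(926 - 405\right) = 23 \left(336 + 811\right) \left(926 - 405\right) = 23 \cdot 1147 \cdot 521 = 23 \cdot 597587 = 13744501$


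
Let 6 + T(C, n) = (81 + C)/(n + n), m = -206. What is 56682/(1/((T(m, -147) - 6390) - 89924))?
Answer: -267519720885/49 ≈ -5.4596e+9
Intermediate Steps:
T(C, n) = -6 + (81 + C)/(2*n) (T(C, n) = -6 + (81 + C)/(n + n) = -6 + (81 + C)/((2*n)) = -6 + (81 + C)*(1/(2*n)) = -6 + (81 + C)/(2*n))
56682/(1/((T(m, -147) - 6390) - 89924)) = 56682/(1/(((½)*(81 - 206 - 12*(-147))/(-147) - 6390) - 89924)) = 56682/(1/(((½)*(-1/147)*(81 - 206 + 1764) - 6390) - 89924)) = 56682/(1/(((½)*(-1/147)*1639 - 6390) - 89924)) = 56682/(1/((-1639/294 - 6390) - 89924)) = 56682/(1/(-1880299/294 - 89924)) = 56682/(1/(-28317955/294)) = 56682/(-294/28317955) = 56682*(-28317955/294) = -267519720885/49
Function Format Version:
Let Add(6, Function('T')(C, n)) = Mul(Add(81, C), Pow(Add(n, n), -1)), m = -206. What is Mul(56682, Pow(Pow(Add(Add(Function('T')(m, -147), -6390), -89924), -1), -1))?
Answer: Rational(-267519720885, 49) ≈ -5.4596e+9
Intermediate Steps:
Function('T')(C, n) = Add(-6, Mul(Rational(1, 2), Pow(n, -1), Add(81, C))) (Function('T')(C, n) = Add(-6, Mul(Add(81, C), Pow(Add(n, n), -1))) = Add(-6, Mul(Add(81, C), Pow(Mul(2, n), -1))) = Add(-6, Mul(Add(81, C), Mul(Rational(1, 2), Pow(n, -1)))) = Add(-6, Mul(Rational(1, 2), Pow(n, -1), Add(81, C))))
Mul(56682, Pow(Pow(Add(Add(Function('T')(m, -147), -6390), -89924), -1), -1)) = Mul(56682, Pow(Pow(Add(Add(Mul(Rational(1, 2), Pow(-147, -1), Add(81, -206, Mul(-12, -147))), -6390), -89924), -1), -1)) = Mul(56682, Pow(Pow(Add(Add(Mul(Rational(1, 2), Rational(-1, 147), Add(81, -206, 1764)), -6390), -89924), -1), -1)) = Mul(56682, Pow(Pow(Add(Add(Mul(Rational(1, 2), Rational(-1, 147), 1639), -6390), -89924), -1), -1)) = Mul(56682, Pow(Pow(Add(Add(Rational(-1639, 294), -6390), -89924), -1), -1)) = Mul(56682, Pow(Pow(Add(Rational(-1880299, 294), -89924), -1), -1)) = Mul(56682, Pow(Pow(Rational(-28317955, 294), -1), -1)) = Mul(56682, Pow(Rational(-294, 28317955), -1)) = Mul(56682, Rational(-28317955, 294)) = Rational(-267519720885, 49)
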